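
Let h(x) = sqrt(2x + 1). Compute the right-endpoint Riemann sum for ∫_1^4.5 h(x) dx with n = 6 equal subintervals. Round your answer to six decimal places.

Δx = (4.5 − 1)/6 = 7/12.
Right endpoints: 19/12, 13/6, 2.75, 10/3, 47/12, 4.5.
h(19/12) ≈ 2.041241, h(13/6) ≈ 2.309401, h(2.75) ≈ 2.549510, h(10/3) ≈ 2.768875, h(47/12) ≈ 2.972092, h(4.5) ≈ 3.162278.
Sum = Δx · [h(19/12) + h(13/6) + h(2.75) + ...].
Sum ≈ 9.218648.

9.218648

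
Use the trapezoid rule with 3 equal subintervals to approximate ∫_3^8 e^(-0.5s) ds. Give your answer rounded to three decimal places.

Δs = (8 − 3)/3 = 5/3.
f(3) ≈ 0.223, f(14/3) ≈ 0.097, f(19/3) ≈ 0.042, f(8) ≈ 0.018.
T_3 = (Δs/2)·[f(s_0) + 2f(s_1) + 2f(s_2) + f(s_3)].
Sum ≈ 0.433.

0.433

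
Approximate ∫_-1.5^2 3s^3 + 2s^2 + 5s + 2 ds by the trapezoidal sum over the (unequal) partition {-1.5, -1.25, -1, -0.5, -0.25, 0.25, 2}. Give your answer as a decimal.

37.8828125

Subinterval widths: 0.25, 0.25, 0.5, 0.25, 0.5, 1.75.
f(-1.5) = -11.125, f(-1.25) = -6.984375, f(-1) = -4, f(-0.5) = -0.375, f(-0.25) = 0.828125, f(0.25) = 3.421875, f(2) = 44.
On each subinterval the trapezoid contributes (Δs_i/2)·[f(s_{i-1}) + f(s_i)].
Sum = 37.8828125.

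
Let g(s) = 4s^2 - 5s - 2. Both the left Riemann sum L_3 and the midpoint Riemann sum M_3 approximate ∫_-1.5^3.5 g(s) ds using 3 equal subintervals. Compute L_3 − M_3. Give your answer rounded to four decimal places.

1.3889

L_3 ≈ 23.425926.
M_3 ≈ 22.037037.
L_3 − M_3 ≈ 1.3889.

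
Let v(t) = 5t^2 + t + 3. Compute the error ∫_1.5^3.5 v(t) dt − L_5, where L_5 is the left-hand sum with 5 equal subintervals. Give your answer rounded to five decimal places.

Exact integral: ∫_1.5^3.5 v(t) dt ≈ 76.8333333.
L_5 = 66.7.
Error ≈ 76.8333333 − 66.7 ≈ 10.13333.

10.13333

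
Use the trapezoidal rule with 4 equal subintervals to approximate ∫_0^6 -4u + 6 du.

Δu = (6 − 0)/4 = 1.5.
f(0) = 6, f(1.5) = 0, f(3) = -6, f(4.5) = -12, f(6) = -18.
T_4 = (Δu/2)·[f(u_0) + 2f(u_1) + 2f(u_2) + 2f(u_3) + f(u_4)].
Sum = -36.

-36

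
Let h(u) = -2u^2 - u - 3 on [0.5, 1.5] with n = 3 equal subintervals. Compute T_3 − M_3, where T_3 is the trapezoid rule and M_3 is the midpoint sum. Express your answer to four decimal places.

T_3 ≈ -6.203704.
M_3 ≈ -6.148148.
T_3 − M_3 ≈ -0.0556.

-0.0556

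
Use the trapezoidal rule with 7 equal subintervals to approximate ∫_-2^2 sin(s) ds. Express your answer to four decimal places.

Δs = (2 − (-2))/7 = 4/7.
f(-2) ≈ -0.9093, f(-10/7) ≈ -0.9899, f(-6/7) ≈ -0.7560, f(-2/7) ≈ -0.2818, f(2/7) ≈ 0.2818, f(6/7) ≈ 0.7560, f(10/7) ≈ 0.9899, f(2) ≈ 0.9093.
T_7 = (Δs/2)·[f(s_0) + 2f(s_1) + ... + 2f(s_{6}) + f(s_7)].
Sum ≈ 0.0000.

0.0000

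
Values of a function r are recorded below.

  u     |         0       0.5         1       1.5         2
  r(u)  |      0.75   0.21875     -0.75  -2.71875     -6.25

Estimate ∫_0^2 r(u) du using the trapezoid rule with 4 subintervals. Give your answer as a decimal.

-3

Δu = 0.5.
T_4 = (0.5/2)·[0.75 + 2·0.21875 + 2·(-0.75) + 2·(-2.71875) + (-6.25)] = -3.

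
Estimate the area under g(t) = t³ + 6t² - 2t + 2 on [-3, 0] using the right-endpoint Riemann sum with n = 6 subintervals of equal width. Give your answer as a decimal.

40.6875

Δt = (0 − (-3))/6 = 0.5.
Right endpoints: -2.5, -2, -1.5, -1, -0.5, 0.
g(-2.5) = 28.875, g(-2) = 22, g(-1.5) = 15.125, g(-1) = 9, g(-0.5) = 4.375, g(0) = 2.
Sum = Δt · [g(-2.5) + g(-2) + g(-1.5) + ...].
Sum = 40.6875.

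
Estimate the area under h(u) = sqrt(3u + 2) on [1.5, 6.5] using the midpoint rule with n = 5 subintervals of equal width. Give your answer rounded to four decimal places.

Δu = (6.5 − 1.5)/5 = 1.
Midpoints: 2, 3, 4, 5, 6.
h(2) ≈ 2.8284, h(3) ≈ 3.3166, h(4) ≈ 3.7417, h(5) ≈ 4.1231, h(6) ≈ 4.4721.
Sum = Δu · [h(2) + h(3) + h(4) + h(5) + h(6)].
Sum ≈ 18.4820.

18.4820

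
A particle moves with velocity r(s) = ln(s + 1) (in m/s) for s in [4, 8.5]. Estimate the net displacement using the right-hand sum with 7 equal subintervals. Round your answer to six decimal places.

9.043133

Δs = (8.5 − 4)/7 = 9/14.
Right endpoints: 65/14, 37/7, 83/14, 46/7, 101/14, 55/7, 8.5.
r(65/14) ≈ 1.730391, r(37/7) ≈ 1.838279, r(83/14) ≈ 1.935654, r(46/7) ≈ 2.024382, r(101/14) ≈ 2.105875, r(55/7) ≈ 2.181224, r(8.5) ≈ 2.251292.
Sum = Δs · [r(65/14) + r(37/7) + r(83/14) + ...].
Sum ≈ 9.043133.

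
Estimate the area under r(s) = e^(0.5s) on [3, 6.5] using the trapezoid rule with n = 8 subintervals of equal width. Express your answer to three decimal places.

Δs = (6.5 − 3)/8 = 0.4375.
r(3) ≈ 4.482, r(3.4375) ≈ 5.578, r(3.875) ≈ 6.941, r(4.3125) ≈ 8.639, r(4.75) ≈ 10.751, r(5.1875) ≈ 13.380, r(5.625) ≈ 16.651, r(6.0625) ≈ 20.723, r(6.5) ≈ 25.790.
T_8 = (Δs/2)·[r(s_0) + 2r(s_1) + ... + 2r(s_{7}) + r(s_8)].
Sum ≈ 42.787.

42.787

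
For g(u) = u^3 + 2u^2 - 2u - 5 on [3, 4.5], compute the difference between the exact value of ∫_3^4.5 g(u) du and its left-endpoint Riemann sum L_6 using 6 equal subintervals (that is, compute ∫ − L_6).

10.24609375

Exact integral: ∫_3^4.5 g(u) du = 106.265625.
L_6 = 96.01953125.
Error = 106.265625 − 96.01953125 = 10.24609375.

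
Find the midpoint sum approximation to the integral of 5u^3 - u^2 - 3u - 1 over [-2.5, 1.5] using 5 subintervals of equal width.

-45.02

Δu = (1.5 − (-2.5))/5 = 0.8.
Midpoints: -2.1, -1.3, -0.5, 0.3, 1.1.
f(-2.1) = -45.415, f(-1.3) = -9.775, f(-0.5) = -0.375, f(0.3) = -1.855, f(1.1) = 1.145.
Sum = Δu · [f(-2.1) + f(-1.3) + f(-0.5) + f(0.3) + f(1.1)].
Sum = -45.02.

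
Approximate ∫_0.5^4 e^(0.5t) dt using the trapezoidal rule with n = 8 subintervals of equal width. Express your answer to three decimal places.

Δt = (4 − 0.5)/8 = 0.4375.
f(0.5) ≈ 1.284, f(0.9375) ≈ 1.598, f(1.375) ≈ 1.989, f(1.8125) ≈ 2.475, f(2.25) ≈ 3.080, f(2.6875) ≈ 3.833, f(3.125) ≈ 4.771, f(3.5625) ≈ 5.937, f(4) ≈ 7.389.
T_8 = (Δt/2)·[f(t_0) + 2f(t_1) + ... + 2f(t_{7}) + f(t_8)].
Sum ≈ 12.259.

12.259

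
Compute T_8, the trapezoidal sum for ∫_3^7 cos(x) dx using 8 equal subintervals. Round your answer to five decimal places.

Δx = (7 − 3)/8 = 0.5.
f(3) ≈ -0.98999, f(3.5) ≈ -0.93646, f(4) ≈ -0.65364, f(4.5) ≈ -0.21080, f(5) ≈ 0.28366, f(5.5) ≈ 0.70867, f(6) ≈ 0.96017, f(6.5) ≈ 0.97659, f(7) ≈ 0.75390.
T_8 = (Δx/2)·[f(x_0) + 2f(x_1) + ... + 2f(x_{7}) + f(x_8)].
Sum ≈ 0.50507.

0.50507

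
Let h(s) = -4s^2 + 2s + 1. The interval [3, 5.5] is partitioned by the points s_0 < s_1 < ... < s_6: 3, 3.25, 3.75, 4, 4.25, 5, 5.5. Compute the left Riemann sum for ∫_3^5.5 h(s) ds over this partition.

Subinterval widths: 0.25, 0.5, 0.25, 0.25, 0.75, 0.5.
Left endpoints: 3, 3.25, 3.75, 4, 4.25, 5.
h(3) = -29, h(3.25) = -34.75, h(3.75) = -47.75, h(4) = -55, h(4.25) = -62.75, h(5) = -89.
Sum = Σ Δs_i · h(s_i).
Sum = -141.875.

-141.875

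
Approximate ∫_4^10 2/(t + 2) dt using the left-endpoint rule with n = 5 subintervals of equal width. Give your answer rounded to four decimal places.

1.4913

Δt = (10 − 4)/5 = 1.2.
Left endpoints: 4, 5.2, 6.4, 7.6, 8.8.
f(4) = 1/3, f(5.2) = 5/18, f(6.4) = 5/21, f(7.6) = 5/24, f(8.8) = 5/27.
Sum = Δt · [f(4) + f(5.2) + f(6.4) + f(7.6) + f(8.8)].
Sum ≈ 1.4913.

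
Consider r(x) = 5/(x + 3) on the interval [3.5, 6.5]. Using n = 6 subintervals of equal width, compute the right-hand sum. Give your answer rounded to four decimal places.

Δx = (6.5 − 3.5)/6 = 0.5.
Right endpoints: 4, 4.5, 5, 5.5, 6, 6.5.
r(4) = 5/7, r(4.5) = 2/3, r(5) = 0.625, r(5.5) = 10/17, r(6) = 5/9, r(6.5) = 10/19.
Sum = Δx · [r(4) + r(4.5) + r(5) + ...].
Sum ≈ 1.8380.

1.8380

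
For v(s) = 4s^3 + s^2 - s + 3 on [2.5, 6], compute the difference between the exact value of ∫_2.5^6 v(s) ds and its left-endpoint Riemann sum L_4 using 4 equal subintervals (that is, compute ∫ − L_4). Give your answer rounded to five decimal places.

338.91667

Exact integral: ∫_2.5^6 v(s) ds ≈ 1319.3541667.
L_4 = 980.4375.
Error ≈ 1319.3541667 − 980.4375 ≈ 338.91667.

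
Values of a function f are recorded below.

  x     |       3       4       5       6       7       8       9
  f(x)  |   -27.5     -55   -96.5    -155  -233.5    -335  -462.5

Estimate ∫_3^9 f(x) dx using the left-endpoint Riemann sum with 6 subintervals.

Δx = 1.
Sum = 1·[(-27.5) + (-55) + (-96.5) + (-155) + (-233.5) + (-335)] = -902.5.

-902.5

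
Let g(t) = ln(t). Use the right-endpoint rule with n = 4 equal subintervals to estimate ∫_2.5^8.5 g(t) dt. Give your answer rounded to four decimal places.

Δt = (8.5 − 2.5)/4 = 1.5.
Right endpoints: 4, 5.5, 7, 8.5.
g(4) ≈ 1.3863, g(5.5) ≈ 1.7047, g(7) ≈ 1.9459, g(8.5) ≈ 2.1401.
Sum = Δt · [g(4) + g(5.5) + g(7) + g(8.5)].
Sum ≈ 10.7655.

10.7655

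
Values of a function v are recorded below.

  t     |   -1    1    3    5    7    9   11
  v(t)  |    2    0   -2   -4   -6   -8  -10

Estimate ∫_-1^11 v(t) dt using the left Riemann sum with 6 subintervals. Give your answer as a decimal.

-36

Δt = 2.
Sum = 2·[2 + 0 + (-2) + (-4) + (-6) + (-8)] = -36.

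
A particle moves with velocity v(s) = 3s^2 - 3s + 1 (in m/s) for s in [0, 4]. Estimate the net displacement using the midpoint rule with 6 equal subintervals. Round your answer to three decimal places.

Δs = (4 − 0)/6 = 2/3.
Midpoints: 1/3, 1, 5/3, 7/3, 3, 11/3.
v(1/3) = 1/3, v(1) = 1, v(5/3) = 13/3, v(7/3) = 31/3, v(3) = 19, v(11/3) = 91/3.
Sum = Δs · [v(1/3) + v(1) + v(5/3) + ...].
Sum ≈ 43.556.

43.556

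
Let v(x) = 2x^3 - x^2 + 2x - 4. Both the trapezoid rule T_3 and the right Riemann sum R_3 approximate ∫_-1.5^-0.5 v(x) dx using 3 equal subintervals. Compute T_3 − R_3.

T_3 ≈ -9.7129630.
R_3 ≈ -7.9629630.
T_3 − R_3 = -1.75.

-1.75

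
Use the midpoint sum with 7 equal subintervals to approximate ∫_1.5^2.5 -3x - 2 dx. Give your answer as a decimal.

Δx = (2.5 − 1.5)/7 = 1/7.
Midpoints: 11/7, 12/7, 13/7, 2, 15/7, 16/7, 17/7.
f(11/7) = -47/7, f(12/7) = -50/7, f(13/7) = -53/7, f(2) = -8, f(15/7) = -59/7, f(16/7) = -62/7, f(17/7) = -65/7.
Sum = Δx · [f(11/7) + f(12/7) + f(13/7) + ...].
Sum = -8.

-8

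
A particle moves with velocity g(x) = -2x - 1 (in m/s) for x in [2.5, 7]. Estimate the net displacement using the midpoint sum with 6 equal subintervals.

Δx = (7 − 2.5)/6 = 0.75.
Midpoints: 2.875, 3.625, 4.375, 5.125, 5.875, 6.625.
g(2.875) = -6.75, g(3.625) = -8.25, g(4.375) = -9.75, g(5.125) = -11.25, g(5.875) = -12.75, g(6.625) = -14.25.
Sum = Δx · [g(2.875) + g(3.625) + g(4.375) + ...].
Sum = -47.25.

-47.25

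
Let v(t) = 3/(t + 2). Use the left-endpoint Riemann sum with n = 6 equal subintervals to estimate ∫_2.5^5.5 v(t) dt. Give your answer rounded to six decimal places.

1.601116

Δt = (5.5 − 2.5)/6 = 0.5.
Left endpoints: 2.5, 3, 3.5, 4, 4.5, 5.
v(2.5) = 2/3, v(3) = 0.6, v(3.5) = 6/11, v(4) = 0.5, v(4.5) = 6/13, v(5) = 3/7.
Sum = Δt · [v(2.5) + v(3) + v(3.5) + ...].
Sum ≈ 1.601116.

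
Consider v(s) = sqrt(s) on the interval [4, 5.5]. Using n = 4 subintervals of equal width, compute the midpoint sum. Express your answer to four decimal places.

3.2660

Δs = (5.5 − 4)/4 = 0.375.
Midpoints: 4.1875, 4.5625, 4.9375, 5.3125.
v(4.1875) ≈ 2.0463, v(4.5625) ≈ 2.1360, v(4.9375) ≈ 2.2220, v(5.3125) ≈ 2.3049.
Sum = Δs · [v(4.1875) + v(4.5625) + v(4.9375) + v(5.3125)].
Sum ≈ 3.2660.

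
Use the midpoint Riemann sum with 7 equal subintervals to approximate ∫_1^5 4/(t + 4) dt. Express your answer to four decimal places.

2.3496

Δt = (5 − 1)/7 = 4/7.
Midpoints: 9/7, 13/7, 17/7, 3, 25/7, 29/7, 33/7.
f(9/7) = 28/37, f(13/7) = 28/41, f(17/7) = 28/45, f(3) = 4/7, f(25/7) = 28/53, f(29/7) = 28/57, f(33/7) = 28/61.
Sum = Δt · [f(9/7) + f(13/7) + f(17/7) + ...].
Sum ≈ 2.3496.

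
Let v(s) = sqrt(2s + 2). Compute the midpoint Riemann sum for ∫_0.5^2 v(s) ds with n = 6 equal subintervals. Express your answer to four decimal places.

3.1674

Δs = (2 − 0.5)/6 = 0.25.
Midpoints: 0.625, 0.875, 1.125, 1.375, 1.625, 1.875.
v(0.625) ≈ 1.8028, v(0.875) ≈ 1.9365, v(1.125) ≈ 2.0616, v(1.375) ≈ 2.1794, v(1.625) ≈ 2.2913, v(1.875) ≈ 2.3979.
Sum = Δs · [v(0.625) + v(0.875) + v(1.125) + ...].
Sum ≈ 3.1674.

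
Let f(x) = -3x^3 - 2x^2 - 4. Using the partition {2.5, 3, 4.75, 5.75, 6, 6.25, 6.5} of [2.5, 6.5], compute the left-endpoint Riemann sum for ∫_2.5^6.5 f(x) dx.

-1127.328125

Subinterval widths: 0.5, 1.75, 1, 0.25, 0.25, 0.25.
Left endpoints: 2.5, 3, 4.75, 5.75, 6, 6.25.
f(2.5) = -63.375, f(3) = -103, f(4.75) = -370.640625, f(5.75) = -640.453125, f(6) = -724, f(6.25) = -814.546875.
Sum = Σ Δx_i · f(x_i).
Sum = -1127.328125.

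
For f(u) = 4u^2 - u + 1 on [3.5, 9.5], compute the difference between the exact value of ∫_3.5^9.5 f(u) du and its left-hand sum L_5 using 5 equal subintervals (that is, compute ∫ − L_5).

177.84

Exact integral: ∫_3.5^9.5 f(u) du = 1053.
L_5 = 875.16.
Error = 1053 − 875.16 = 177.84.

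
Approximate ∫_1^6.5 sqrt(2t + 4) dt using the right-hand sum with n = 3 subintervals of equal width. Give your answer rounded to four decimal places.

Δt = (6.5 − 1)/3 = 11/6.
Right endpoints: 17/6, 14/3, 6.5.
f(17/6) ≈ 3.1091, f(14/3) ≈ 3.6515, f(6.5) ≈ 4.1231.
Sum = Δt · [f(17/6) + f(14/3) + f(6.5)].
Sum ≈ 19.9535.

19.9535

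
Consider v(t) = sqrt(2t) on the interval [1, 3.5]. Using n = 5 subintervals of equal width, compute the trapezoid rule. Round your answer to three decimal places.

5.224

Δt = (3.5 − 1)/5 = 0.5.
v(1) ≈ 1.414, v(1.5) ≈ 1.732, v(2) ≈ 2.000, v(2.5) ≈ 2.236, v(3) ≈ 2.449, v(3.5) ≈ 2.646.
T_5 = (Δt/2)·[v(t_0) + 2v(t_1) + ... + 2v(t_{4}) + v(t_5)].
Sum ≈ 5.224.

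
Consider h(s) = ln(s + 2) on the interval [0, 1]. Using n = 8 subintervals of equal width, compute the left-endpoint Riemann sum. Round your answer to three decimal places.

0.884

Δs = (1 − 0)/8 = 0.125.
Left endpoints: 0, 0.125, 0.25, 0.375, 0.5, 0.625, 0.75, 0.875.
h(0) ≈ 0.693, h(0.125) ≈ 0.754, h(0.25) ≈ 0.811, h(0.375) ≈ 0.865, h(0.5) ≈ 0.916, h(0.625) ≈ 0.965, h(0.75) ≈ 1.012, h(0.875) ≈ 1.056.
Sum = Δs · [h(0) + h(0.125) + h(0.25) + ...].
Sum ≈ 0.884.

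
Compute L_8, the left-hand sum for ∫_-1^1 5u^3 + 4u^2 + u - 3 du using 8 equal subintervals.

Δu = (1 − (-1))/8 = 0.25.
Left endpoints: -1, -0.75, -0.5, -0.25, 0, 0.25, 0.5, 0.75.
f(-1) = -5, f(-0.75) = -3.609375, f(-0.5) = -3.125, f(-0.25) = -3.078125, f(0) = -3, f(0.25) = -2.421875, f(0.5) = -0.875, f(0.75) = 2.109375.
Sum = Δu · [f(-1) + f(-0.75) + f(-0.5) + ...].
Sum = -4.75.

-4.75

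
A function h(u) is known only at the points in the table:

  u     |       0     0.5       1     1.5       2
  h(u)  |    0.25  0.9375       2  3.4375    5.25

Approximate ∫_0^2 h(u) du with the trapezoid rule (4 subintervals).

Δu = 0.5.
T_4 = (0.5/2)·[0.25 + 2·0.9375 + 2·2 + 2·3.4375 + 5.25] = 4.5625.

4.5625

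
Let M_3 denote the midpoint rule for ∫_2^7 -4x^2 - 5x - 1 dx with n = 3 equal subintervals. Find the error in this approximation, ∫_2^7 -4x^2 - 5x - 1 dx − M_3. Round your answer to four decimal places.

Exact integral: ∫_2^7 f(x) dx ≈ -564.166667.
M_3 ≈ -559.537037.
Error ≈ -564.166667 − (-559.537037) ≈ -4.6296.

-4.6296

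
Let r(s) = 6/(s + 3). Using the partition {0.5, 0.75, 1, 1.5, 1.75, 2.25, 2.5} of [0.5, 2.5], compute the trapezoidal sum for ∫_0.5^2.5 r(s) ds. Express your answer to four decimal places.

Subinterval widths: 0.25, 0.25, 0.5, 0.25, 0.5, 0.25.
r(0.5) = 12/7, r(0.75) = 1.6, r(1) = 1.5, r(1.5) = 4/3, r(1.75) = 24/19, r(2.25) = 8/7, r(2.5) = 12/11.
On each subinterval the trapezoid contributes (Δs_i/2)·[r(s_{i-1}) + r(s_i)].
Sum ≈ 2.7154.

2.7154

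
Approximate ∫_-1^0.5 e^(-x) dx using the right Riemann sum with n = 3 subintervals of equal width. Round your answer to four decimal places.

1.6276

Δx = (0.5 − (-1))/3 = 0.5.
Right endpoints: -0.5, 0, 0.5.
f(-0.5) ≈ 1.6487, f(0) ≈ 1.0000, f(0.5) ≈ 0.6065.
Sum = Δx · [f(-0.5) + f(0) + f(0.5)].
Sum ≈ 1.6276.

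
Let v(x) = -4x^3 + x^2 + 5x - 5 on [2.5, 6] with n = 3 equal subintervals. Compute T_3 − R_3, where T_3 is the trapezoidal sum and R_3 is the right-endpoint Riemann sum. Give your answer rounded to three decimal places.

T_3 ≈ -1172.96991.
R_3 ≈ -1612.94907.
T_3 − R_3 ≈ 439.979.

439.979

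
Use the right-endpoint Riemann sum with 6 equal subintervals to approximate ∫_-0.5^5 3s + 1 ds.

Δs = (5 − (-0.5))/6 = 11/12.
Right endpoints: 5/12, 4/3, 2.25, 19/6, 49/12, 5.
f(5/12) = 2.25, f(4/3) = 5, f(2.25) = 7.75, f(19/6) = 10.5, f(49/12) = 13.25, f(5) = 16.
Sum = Δs · [f(5/12) + f(4/3) + f(2.25) + ...].
Sum = 50.1875.

50.1875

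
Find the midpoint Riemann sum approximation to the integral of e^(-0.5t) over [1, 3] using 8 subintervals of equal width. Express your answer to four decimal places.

0.7663

Δt = (3 − 1)/8 = 0.25.
Midpoints: 1.125, 1.375, 1.625, 1.875, 2.125, 2.375, 2.625, 2.875.
f(1.125) ≈ 0.5698, f(1.375) ≈ 0.5028, f(1.625) ≈ 0.4437, f(1.875) ≈ 0.3916, f(2.125) ≈ 0.3456, f(2.375) ≈ 0.3050, f(2.625) ≈ 0.2691, f(2.875) ≈ 0.2375.
Sum = Δt · [f(1.125) + f(1.375) + f(1.625) + ...].
Sum ≈ 0.7663.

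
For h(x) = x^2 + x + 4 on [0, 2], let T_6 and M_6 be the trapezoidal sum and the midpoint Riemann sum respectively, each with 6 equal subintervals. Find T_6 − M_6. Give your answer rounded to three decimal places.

T_6 ≈ 12.70370.
M_6 ≈ 12.64815.
T_6 − M_6 ≈ 0.056.

0.056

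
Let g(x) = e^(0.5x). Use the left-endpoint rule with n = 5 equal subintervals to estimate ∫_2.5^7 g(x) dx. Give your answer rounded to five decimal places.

Δx = (7 − 2.5)/5 = 0.9.
Left endpoints: 2.5, 3.4, 4.3, 5.2, 6.1.
g(2.5) ≈ 3.49034, g(3.4) ≈ 5.47395, g(4.3) ≈ 8.58486, g(5.2) ≈ 13.46374, g(6.1) ≈ 21.11534.
Sum = Δx · [g(2.5) + g(3.4) + g(4.3) + g(5.2) + g(6.1)].
Sum ≈ 46.91541.

46.91541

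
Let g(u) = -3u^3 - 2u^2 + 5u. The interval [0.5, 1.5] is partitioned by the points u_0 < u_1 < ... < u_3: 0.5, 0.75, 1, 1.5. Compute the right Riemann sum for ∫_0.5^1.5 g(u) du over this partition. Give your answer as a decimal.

Subinterval widths: 0.25, 0.25, 0.5.
Right endpoints: 0.75, 1, 1.5.
g(0.75) = 1.359375, g(1) = 0, g(1.5) = -7.125.
Sum = Σ Δu_i · g(u_i).
Sum = -3.22265625.

-3.22265625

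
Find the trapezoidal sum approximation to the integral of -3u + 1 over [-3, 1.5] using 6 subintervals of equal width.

Δu = (1.5 − (-3))/6 = 0.75.
f(-3) = 10, f(-2.25) = 7.75, f(-1.5) = 5.5, f(-0.75) = 3.25, f(0) = 1, f(0.75) = -1.25, f(1.5) = -3.5.
T_6 = (Δu/2)·[f(u_0) + 2f(u_1) + ... + 2f(u_{5}) + f(u_6)].
Sum = 14.625.

14.625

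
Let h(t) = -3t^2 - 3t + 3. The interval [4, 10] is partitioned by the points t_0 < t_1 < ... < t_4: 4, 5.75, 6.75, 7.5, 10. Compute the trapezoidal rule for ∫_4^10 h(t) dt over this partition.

-1055.203125

Subinterval widths: 1.75, 1, 0.75, 2.5.
h(4) = -57, h(5.75) = -113.4375, h(6.75) = -153.9375, h(7.5) = -188.25, h(10) = -327.
On each subinterval the trapezoid contributes (Δt_i/2)·[h(t_{i-1}) + h(t_i)].
Sum = -1055.203125.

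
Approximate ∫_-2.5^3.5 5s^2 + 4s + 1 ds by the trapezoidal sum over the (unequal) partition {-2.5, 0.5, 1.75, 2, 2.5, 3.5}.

Subinterval widths: 3, 1.25, 0.25, 0.5, 1.
f(-2.5) = 22.25, f(0.5) = 4.25, f(1.75) = 23.3125, f(2) = 29, f(2.5) = 42.25, f(3.5) = 76.25.
On each subinterval the trapezoid contributes (Δs_i/2)·[f(s_{i-1}) + f(s_i)].
Sum = 140.578125.

140.578125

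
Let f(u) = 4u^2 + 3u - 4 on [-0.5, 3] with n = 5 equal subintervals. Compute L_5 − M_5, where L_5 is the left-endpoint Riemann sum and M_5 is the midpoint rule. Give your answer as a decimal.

-14.21

L_5 = 20.51.
M_5 = 34.72.
L_5 − M_5 = -14.21.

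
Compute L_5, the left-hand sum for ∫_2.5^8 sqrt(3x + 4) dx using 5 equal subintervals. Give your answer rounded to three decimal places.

23.197

Δx = (8 − 2.5)/5 = 1.1.
Left endpoints: 2.5, 3.6, 4.7, 5.8, 6.9.
f(2.5) ≈ 3.391, f(3.6) ≈ 3.847, f(4.7) ≈ 4.254, f(5.8) ≈ 4.626, f(6.9) ≈ 4.970.
Sum = Δx · [f(2.5) + f(3.6) + f(4.7) + f(5.8) + f(6.9)].
Sum ≈ 23.197.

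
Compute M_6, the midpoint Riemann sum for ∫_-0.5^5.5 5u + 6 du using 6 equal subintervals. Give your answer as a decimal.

Δu = (5.5 − (-0.5))/6 = 1.
Midpoints: 0, 1, 2, 3, 4, 5.
f(0) = 6, f(1) = 11, f(2) = 16, f(3) = 21, f(4) = 26, f(5) = 31.
Sum = Δu · [f(0) + f(1) + f(2) + ...].
Sum = 111.

111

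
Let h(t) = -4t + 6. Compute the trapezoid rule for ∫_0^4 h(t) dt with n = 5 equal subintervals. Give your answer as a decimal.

-8

Δt = (4 − 0)/5 = 0.8.
h(0) = 6, h(0.8) = 2.8, h(1.6) = -0.4, h(2.4) = -3.6, h(3.2) = -6.8, h(4) = -10.
T_5 = (Δt/2)·[h(t_0) + 2h(t_1) + ... + 2h(t_{4}) + h(t_5)].
Sum = -8.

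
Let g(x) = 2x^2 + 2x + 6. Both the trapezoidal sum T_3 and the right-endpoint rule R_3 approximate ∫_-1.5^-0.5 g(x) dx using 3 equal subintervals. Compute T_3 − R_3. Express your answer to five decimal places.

T_3 ≈ 6.2037037.
R_3 ≈ 5.8703704.
T_3 − R_3 ≈ 0.33333.

0.33333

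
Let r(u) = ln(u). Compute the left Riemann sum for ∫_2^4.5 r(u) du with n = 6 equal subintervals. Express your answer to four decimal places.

Δu = (4.5 − 2)/6 = 5/12.
Left endpoints: 2, 29/12, 17/6, 3.25, 11/3, 49/12.
r(2) ≈ 0.6931, r(29/12) ≈ 0.8824, r(17/6) ≈ 1.0415, r(3.25) ≈ 1.1787, r(11/3) ≈ 1.2993, r(49/12) ≈ 1.4069.
Sum = Δu · [r(2) + r(29/12) + r(17/6) + ...].
Sum ≈ 2.7091.

2.7091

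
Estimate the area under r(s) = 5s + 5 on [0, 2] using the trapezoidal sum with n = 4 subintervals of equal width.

20

Δs = (2 − 0)/4 = 0.5.
r(0) = 5, r(0.5) = 7.5, r(1) = 10, r(1.5) = 12.5, r(2) = 15.
T_4 = (Δs/2)·[r(s_0) + 2r(s_1) + 2r(s_2) + 2r(s_3) + r(s_4)].
Sum = 20.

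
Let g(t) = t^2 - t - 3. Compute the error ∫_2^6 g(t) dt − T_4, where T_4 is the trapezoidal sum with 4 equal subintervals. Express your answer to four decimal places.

-0.6667

Exact integral: ∫_2^6 g(t) dt ≈ 41.333333.
T_4 = 42.
Error ≈ 41.333333 − 42 ≈ -0.6667.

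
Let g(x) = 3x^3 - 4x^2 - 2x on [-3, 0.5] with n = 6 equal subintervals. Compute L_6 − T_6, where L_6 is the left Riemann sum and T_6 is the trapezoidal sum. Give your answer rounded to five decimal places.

-31.90104

L_6 ≈ -123.0478877.
T_6 ≈ -91.1468461.
L_6 − T_6 ≈ -31.90104.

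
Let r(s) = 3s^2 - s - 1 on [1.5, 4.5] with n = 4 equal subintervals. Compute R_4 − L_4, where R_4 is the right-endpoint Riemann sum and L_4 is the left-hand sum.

R_4 = 95.71875.
L_4 = 57.46875.
R_4 − L_4 = 38.25.

38.25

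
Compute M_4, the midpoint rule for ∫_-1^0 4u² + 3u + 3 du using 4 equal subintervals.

Δu = (0 − (-1))/4 = 0.25.
Midpoints: -0.875, -0.625, -0.375, -0.125.
f(-0.875) = 3.4375, f(-0.625) = 2.6875, f(-0.375) = 2.4375, f(-0.125) = 2.6875.
Sum = Δu · [f(-0.875) + f(-0.625) + f(-0.375) + f(-0.125)].
Sum = 2.8125.

2.8125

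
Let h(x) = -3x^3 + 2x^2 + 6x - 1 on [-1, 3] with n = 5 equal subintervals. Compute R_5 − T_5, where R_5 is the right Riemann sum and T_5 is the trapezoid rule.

R_5 = -41.92.
T_5 = -24.32.
R_5 − T_5 = -17.6.

-17.6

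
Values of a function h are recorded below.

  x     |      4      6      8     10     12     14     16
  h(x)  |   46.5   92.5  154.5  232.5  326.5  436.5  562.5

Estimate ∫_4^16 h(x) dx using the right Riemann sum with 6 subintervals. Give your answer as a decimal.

3610

Δx = 2.
Sum = 2·[92.5 + 154.5 + 232.5 + 326.5 + 436.5 + 562.5] = 3610.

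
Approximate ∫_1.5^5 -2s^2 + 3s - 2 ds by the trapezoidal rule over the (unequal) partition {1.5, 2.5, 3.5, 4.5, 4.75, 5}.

Subinterval widths: 1, 1, 1, 0.25, 0.25.
f(1.5) = -2, f(2.5) = -7, f(3.5) = -16, f(4.5) = -29, f(4.75) = -32.875, f(5) = -37.
On each subinterval the trapezoid contributes (Δs_i/2)·[f(s_{i-1}) + f(s_i)].
Sum = -54.96875.

-54.96875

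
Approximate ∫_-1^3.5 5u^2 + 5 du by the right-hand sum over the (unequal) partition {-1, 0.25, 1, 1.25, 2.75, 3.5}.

131.25

Subinterval widths: 1.25, 0.75, 0.25, 1.5, 0.75.
Right endpoints: 0.25, 1, 1.25, 2.75, 3.5.
f(0.25) = 5.3125, f(1) = 10, f(1.25) = 12.8125, f(2.75) = 42.8125, f(3.5) = 66.25.
Sum = Σ Δu_i · f(u_i).
Sum = 131.25.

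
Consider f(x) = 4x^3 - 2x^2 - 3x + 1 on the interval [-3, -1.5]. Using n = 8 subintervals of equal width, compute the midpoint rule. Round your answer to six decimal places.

-79.935059

Δx = (-1.5 − (-3))/8 = 0.1875.
Midpoints: -2.90625, -2.71875, -2.53125, -2.34375, -2.15625, -1.96875, -1.78125, -1.59375.
f(-2.90625) = -863125/8192, f(-2.71875) = -704599/8192, f(-2.53125) = -566017/8192, f(-2.34375) = -446083/8192, f(-2.15625) = -343501/8192, f(-1.96875) = -256975/8192, f(-1.78125) = -185209/8192, f(-1.59375) = -126907/8192.
Sum = Δx · [f(-2.90625) + f(-2.71875) + f(-2.53125) + ...].
Sum ≈ -79.935059.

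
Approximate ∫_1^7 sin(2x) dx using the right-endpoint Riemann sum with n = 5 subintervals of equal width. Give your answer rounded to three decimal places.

Δx = (7 − 1)/5 = 1.2.
Right endpoints: 2.2, 3.4, 4.6, 5.8, 7.
f(2.2) ≈ -0.952, f(3.4) ≈ 0.494, f(4.6) ≈ 0.223, f(5.8) ≈ -0.823, f(7) ≈ 0.991.
Sum = Δx · [f(2.2) + f(3.4) + f(4.6) + f(5.8) + f(7)].
Sum ≈ -0.080.

-0.080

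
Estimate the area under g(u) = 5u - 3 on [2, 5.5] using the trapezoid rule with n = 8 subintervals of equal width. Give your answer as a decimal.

55.125

Δu = (5.5 − 2)/8 = 0.4375.
g(2) = 7, g(2.4375) = 9.1875, g(2.875) = 11.375, g(3.3125) = 13.5625, g(3.75) = 15.75, g(4.1875) = 17.9375, g(4.625) = 20.125, g(5.0625) = 22.3125, g(5.5) = 24.5.
T_8 = (Δu/2)·[g(u_0) + 2g(u_1) + ... + 2g(u_{7}) + g(u_8)].
Sum = 55.125.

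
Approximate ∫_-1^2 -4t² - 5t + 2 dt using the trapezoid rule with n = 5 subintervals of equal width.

Δt = (2 − (-1))/5 = 0.6.
f(-1) = 3, f(-0.4) = 3.36, f(0.2) = 0.84, f(0.8) = -4.56, f(1.4) = -12.84, f(2) = -24.
T_5 = (Δt/2)·[f(t_0) + 2f(t_1) + ... + 2f(t_{4}) + f(t_5)].
Sum = -14.22.

-14.22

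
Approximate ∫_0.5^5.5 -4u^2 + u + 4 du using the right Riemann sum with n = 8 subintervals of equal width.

-223.90625

Δu = (5.5 − 0.5)/8 = 0.625.
Right endpoints: 1.125, 1.75, 2.375, 3, 3.625, 4.25, 4.875, 5.5.
f(1.125) = 0.0625, f(1.75) = -6.5, f(2.375) = -16.1875, f(3) = -29, f(3.625) = -44.9375, f(4.25) = -64, f(4.875) = -86.1875, f(5.5) = -111.5.
Sum = Δu · [f(1.125) + f(1.75) + f(2.375) + ...].
Sum = -223.90625.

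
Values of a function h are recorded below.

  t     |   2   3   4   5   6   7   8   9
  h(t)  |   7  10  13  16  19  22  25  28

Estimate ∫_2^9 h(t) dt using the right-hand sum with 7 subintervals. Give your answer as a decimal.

133

Δt = 1.
Sum = 1·[10 + 13 + 16 + 19 + 22 + 25 + 28] = 133.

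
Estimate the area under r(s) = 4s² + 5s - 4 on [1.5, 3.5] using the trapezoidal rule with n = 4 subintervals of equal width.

70

Δs = (3.5 − 1.5)/4 = 0.5.
r(1.5) = 12.5, r(2) = 22, r(2.5) = 33.5, r(3) = 47, r(3.5) = 62.5.
T_4 = (Δs/2)·[r(s_0) + 2r(s_1) + 2r(s_2) + 2r(s_3) + r(s_4)].
Sum = 70.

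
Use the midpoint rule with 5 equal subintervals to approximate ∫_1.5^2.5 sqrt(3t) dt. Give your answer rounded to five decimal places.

2.44330

Δt = (2.5 − 1.5)/5 = 0.2.
Midpoints: 1.6, 1.8, 2, 2.2, 2.4.
f(1.6) ≈ 2.19089, f(1.8) ≈ 2.32379, f(2) ≈ 2.44949, f(2.2) ≈ 2.56905, f(2.4) ≈ 2.68328.
Sum = Δt · [f(1.6) + f(1.8) + f(2) + f(2.2) + f(2.4)].
Sum ≈ 2.44330.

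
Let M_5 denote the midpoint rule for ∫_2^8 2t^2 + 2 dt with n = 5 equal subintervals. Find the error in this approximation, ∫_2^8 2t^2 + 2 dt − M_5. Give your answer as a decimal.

1.44

Exact integral: ∫_2^8 f(t) dt = 348.
M_5 = 346.56.
Error = 348 − 346.56 = 1.44.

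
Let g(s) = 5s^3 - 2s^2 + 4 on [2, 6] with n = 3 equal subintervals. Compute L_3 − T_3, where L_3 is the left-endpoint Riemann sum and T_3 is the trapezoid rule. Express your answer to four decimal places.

L_3 ≈ 895.407407.
T_3 ≈ 1546.074074.
L_3 − T_3 ≈ -650.6667.

-650.6667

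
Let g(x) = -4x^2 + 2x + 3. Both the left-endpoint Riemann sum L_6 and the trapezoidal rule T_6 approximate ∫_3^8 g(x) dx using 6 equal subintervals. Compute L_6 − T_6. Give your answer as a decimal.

L_6 ≈ -491.4814815.
T_6 ≈ -578.9814815.
L_6 − T_6 = 87.5.

87.5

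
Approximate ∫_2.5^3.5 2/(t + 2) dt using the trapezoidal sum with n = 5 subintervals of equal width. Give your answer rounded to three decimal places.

Δt = (3.5 − 2.5)/5 = 0.2.
f(2.5) = 4/9, f(2.7) = 20/47, f(2.9) = 20/49, f(3.1) = 20/51, f(3.3) = 20/53, f(3.5) = 4/11.
T_5 = (Δt/2)·[f(t_0) + 2f(t_1) + ... + 2f(t_{4}) + f(t_5)].
Sum ≈ 0.401.

0.401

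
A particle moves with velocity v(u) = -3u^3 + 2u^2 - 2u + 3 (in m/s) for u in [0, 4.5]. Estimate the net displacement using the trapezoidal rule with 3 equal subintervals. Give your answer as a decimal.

Δu = (4.5 − 0)/3 = 1.5.
v(0) = 3, v(1.5) = -5.625, v(3) = -66, v(4.5) = -238.875.
T_3 = (Δu/2)·[v(u_0) + 2v(u_1) + 2v(u_2) + v(u_3)].
Sum = -284.34375.

-284.34375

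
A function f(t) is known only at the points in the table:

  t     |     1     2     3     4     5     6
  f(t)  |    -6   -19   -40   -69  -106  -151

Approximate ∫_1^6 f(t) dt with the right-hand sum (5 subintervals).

Δt = 1.
Sum = 1·[(-19) + (-40) + (-69) + (-106) + (-151)] = -385.

-385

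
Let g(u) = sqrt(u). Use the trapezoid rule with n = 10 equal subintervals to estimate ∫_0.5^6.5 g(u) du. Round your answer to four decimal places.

10.7972

Δu = (6.5 − 0.5)/10 = 0.6.
g(0.5) ≈ 0.7071, g(1.1) ≈ 1.0488, g(1.7) ≈ 1.3038, g(2.3) ≈ 1.5166, g(2.9) ≈ 1.7029, g(3.5) ≈ 1.8708, g(4.1) ≈ 2.0248, g(4.7) ≈ 2.1679, g(5.3) ≈ 2.3022, g(5.9) ≈ 2.4290, g(6.5) ≈ 2.5495.
T_10 = (Δu/2)·[g(u_0) + 2g(u_1) + ... + 2g(u_{9}) + g(u_10)].
Sum ≈ 10.7972.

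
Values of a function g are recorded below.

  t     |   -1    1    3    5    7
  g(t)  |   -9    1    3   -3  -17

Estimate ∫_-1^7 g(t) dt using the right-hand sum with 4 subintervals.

Δt = 2.
Sum = 2·[1 + 3 + (-3) + (-17)] = -32.

-32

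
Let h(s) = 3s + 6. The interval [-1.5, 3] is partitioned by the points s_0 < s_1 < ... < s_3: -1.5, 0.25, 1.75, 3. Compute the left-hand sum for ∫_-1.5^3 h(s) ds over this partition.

Subinterval widths: 1.75, 1.5, 1.25.
Left endpoints: -1.5, 0.25, 1.75.
h(-1.5) = 1.5, h(0.25) = 6.75, h(1.75) = 11.25.
Sum = Σ Δs_i · h(s_i).
Sum = 26.8125.

26.8125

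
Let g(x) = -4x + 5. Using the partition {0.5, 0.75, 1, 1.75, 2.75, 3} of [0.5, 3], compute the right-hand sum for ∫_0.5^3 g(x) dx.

Subinterval widths: 0.25, 0.25, 0.75, 1, 0.25.
Right endpoints: 0.75, 1, 1.75, 2.75, 3.
g(0.75) = 2, g(1) = 1, g(1.75) = -2, g(2.75) = -6, g(3) = -7.
Sum = Σ Δx_i · g(x_i).
Sum = -8.5.

-8.5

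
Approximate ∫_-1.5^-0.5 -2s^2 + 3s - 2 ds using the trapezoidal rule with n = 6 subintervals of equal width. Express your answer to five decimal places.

Δs = (-0.5 − (-1.5))/6 = 1/6.
f(-1.5) = -11, f(-4/3) = -86/9, f(-7/6) = -74/9, f(-1) = -7, f(-5/6) = -53/9, f(-2/3) = -44/9, f(-0.5) = -4.
T_6 = (Δs/2)·[f(s_0) + 2f(s_1) + ... + 2f(s_{5}) + f(s_6)].
Sum ≈ -7.17593.

-7.17593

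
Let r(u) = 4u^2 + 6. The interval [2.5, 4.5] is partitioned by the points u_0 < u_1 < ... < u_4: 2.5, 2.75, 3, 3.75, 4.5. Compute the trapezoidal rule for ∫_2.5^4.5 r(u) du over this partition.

113.25

Subinterval widths: 0.25, 0.25, 0.75, 0.75.
r(2.5) = 31, r(2.75) = 36.25, r(3) = 42, r(3.75) = 62.25, r(4.5) = 87.
On each subinterval the trapezoid contributes (Δu_i/2)·[r(u_{i-1}) + r(u_i)].
Sum = 113.25.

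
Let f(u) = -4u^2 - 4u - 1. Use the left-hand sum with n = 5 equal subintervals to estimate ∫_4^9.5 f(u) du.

Δu = (9.5 − 4)/5 = 1.1.
Left endpoints: 4, 5.1, 6.2, 7.3, 8.4.
f(4) = -81, f(5.1) = -125.44, f(6.2) = -179.56, f(7.3) = -243.36, f(8.4) = -316.84.
Sum = Δu · [f(4) + f(5.1) + f(6.2) + f(7.3) + f(8.4)].
Sum = -1040.82.

-1040.82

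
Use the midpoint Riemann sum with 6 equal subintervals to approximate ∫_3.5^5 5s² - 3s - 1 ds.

Δs = (5 − 3.5)/6 = 0.25.
Midpoints: 3.625, 3.875, 4.125, 4.375, 4.625, 4.875.
f(3.625) = 53.828125, f(3.875) = 62.453125, f(4.125) = 71.703125, f(4.375) = 81.578125, f(4.625) = 92.078125, f(4.875) = 103.203125.
Sum = Δs · [f(3.625) + f(3.875) + f(4.125) + ...].
Sum = 116.2109375.

116.2109375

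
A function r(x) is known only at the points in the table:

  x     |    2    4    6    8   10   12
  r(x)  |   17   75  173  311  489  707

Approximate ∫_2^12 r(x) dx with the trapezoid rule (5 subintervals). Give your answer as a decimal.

Δx = 2.
T_5 = (2/2)·[17 + 2·75 + 2·173 + 2·311 + 2·489 + 707] = 2820.

2820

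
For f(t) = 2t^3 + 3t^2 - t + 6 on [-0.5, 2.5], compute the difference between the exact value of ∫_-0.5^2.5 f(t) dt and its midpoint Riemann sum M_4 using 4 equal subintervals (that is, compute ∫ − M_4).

1.265625

Exact integral: ∫_-0.5^2.5 f(t) dt = 50.25.
M_4 = 48.984375.
Error = 50.25 − 48.984375 = 1.265625.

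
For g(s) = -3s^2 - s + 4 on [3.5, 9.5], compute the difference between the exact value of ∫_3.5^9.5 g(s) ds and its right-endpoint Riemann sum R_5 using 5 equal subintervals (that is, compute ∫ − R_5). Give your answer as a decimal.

148.32

Exact integral: ∫_3.5^9.5 g(s) ds = -829.5.
R_5 = -977.82.
Error = -829.5 − (-977.82) = 148.32.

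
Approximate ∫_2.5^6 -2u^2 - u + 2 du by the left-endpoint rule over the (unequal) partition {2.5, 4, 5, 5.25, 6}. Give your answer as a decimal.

-110.53125

Subinterval widths: 1.5, 1, 0.25, 0.75.
Left endpoints: 2.5, 4, 5, 5.25.
f(2.5) = -13, f(4) = -34, f(5) = -53, f(5.25) = -58.375.
Sum = Σ Δu_i · f(u_i).
Sum = -110.53125.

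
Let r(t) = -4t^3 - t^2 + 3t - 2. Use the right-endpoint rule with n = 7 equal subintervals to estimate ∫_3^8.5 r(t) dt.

-6231.5

Δt = (8.5 − 3)/7 = 11/14.
Right endpoints: 53/14, 32/7, 75/14, 43/7, 97/14, 54/7, 8.5.
r(53/14) = -304579/1372, r(32/7) = -134222/343, r(75/14) = -863819/1372, r(43/7) = -325336/343, r(97/14) = -1865435/1372, r(54/7) = -643016/343, r(8.5) = -2505.25.
Sum = Δt · [r(53/14) + r(32/7) + r(75/14) + ...].
Sum = -6231.5.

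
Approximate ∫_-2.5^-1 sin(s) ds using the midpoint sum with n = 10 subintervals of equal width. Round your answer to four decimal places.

-1.3427

Δs = (-1 − (-2.5))/10 = 0.15.
Midpoints: -2.425, -2.275, -2.125, -1.975, -1.825, -1.675, -1.525, -1.375, -1.225, -1.075.
f(-2.425) ≈ -0.6568, f(-2.275) ≈ -0.7621, f(-2.125) ≈ -0.8503, f(-1.975) ≈ -0.9194, f(-1.825) ≈ -0.9679, f(-1.675) ≈ -0.9946, f(-1.525) ≈ -0.9990, f(-1.375) ≈ -0.9809, f(-1.225) ≈ -0.9408, f(-1.075) ≈ -0.8796.
Sum = Δs · [f(-2.425) + f(-2.275) + f(-2.125) + ...].
Sum ≈ -1.3427.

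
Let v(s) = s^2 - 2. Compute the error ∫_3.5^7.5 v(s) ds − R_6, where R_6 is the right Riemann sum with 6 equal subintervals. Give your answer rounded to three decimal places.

-14.963

Exact integral: ∫_3.5^7.5 v(s) ds ≈ 118.33333.
R_6 ≈ 133.29630.
Error ≈ 118.33333 − 133.29630 ≈ -14.963.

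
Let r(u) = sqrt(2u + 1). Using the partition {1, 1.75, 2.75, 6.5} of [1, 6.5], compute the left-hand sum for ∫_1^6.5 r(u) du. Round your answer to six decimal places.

12.981020

Subinterval widths: 0.75, 1, 3.75.
Left endpoints: 1, 1.75, 2.75.
r(1) ≈ 1.732051, r(1.75) ≈ 2.121320, r(2.75) ≈ 2.549510.
Sum = Σ Δu_i · r(u_i).
Sum ≈ 12.981020.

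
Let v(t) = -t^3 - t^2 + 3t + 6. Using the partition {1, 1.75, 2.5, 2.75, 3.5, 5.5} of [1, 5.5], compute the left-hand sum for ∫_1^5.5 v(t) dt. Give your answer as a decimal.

-82.5546875

Subinterval widths: 0.75, 0.75, 0.25, 0.75, 2.
Left endpoints: 1, 1.75, 2.5, 2.75, 3.5.
v(1) = 7, v(1.75) = 2.828125, v(2.5) = -8.375, v(2.75) = -14.109375, v(3.5) = -38.625.
Sum = Σ Δt_i · v(t_i).
Sum = -82.5546875.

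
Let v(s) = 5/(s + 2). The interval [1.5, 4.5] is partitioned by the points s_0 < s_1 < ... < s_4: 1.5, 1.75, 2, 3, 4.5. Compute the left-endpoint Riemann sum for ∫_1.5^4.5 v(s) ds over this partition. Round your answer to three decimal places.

Subinterval widths: 0.25, 0.25, 1, 1.5.
Left endpoints: 1.5, 1.75, 2, 3.
v(1.5) = 10/7, v(1.75) = 4/3, v(2) = 1.25, v(3) = 1.
Sum = Σ Δs_i · v(s_i).
Sum ≈ 3.440.

3.440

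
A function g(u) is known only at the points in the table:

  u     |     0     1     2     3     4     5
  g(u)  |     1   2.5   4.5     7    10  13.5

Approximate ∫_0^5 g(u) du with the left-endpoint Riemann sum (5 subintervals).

25

Δu = 1.
Sum = 1·[1 + 2.5 + 4.5 + 7 + 10] = 25.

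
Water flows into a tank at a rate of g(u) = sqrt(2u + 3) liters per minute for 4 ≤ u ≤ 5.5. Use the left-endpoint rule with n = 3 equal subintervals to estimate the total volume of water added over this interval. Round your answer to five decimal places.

5.19314

Δu = (5.5 − 4)/3 = 0.5.
Left endpoints: 4, 4.5, 5.
g(4) ≈ 3.31662, g(4.5) ≈ 3.46410, g(5) ≈ 3.60555.
Sum = Δu · [g(4) + g(4.5) + g(5)].
Sum ≈ 5.19314.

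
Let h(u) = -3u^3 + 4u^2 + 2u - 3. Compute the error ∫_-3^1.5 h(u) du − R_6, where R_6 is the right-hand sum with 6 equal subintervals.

Exact integral: ∫_-3^1.5 h(u) du = 77.203125.
R_6 = 40.81640625.
Error = 77.203125 − 40.81640625 = 36.38671875.

36.38671875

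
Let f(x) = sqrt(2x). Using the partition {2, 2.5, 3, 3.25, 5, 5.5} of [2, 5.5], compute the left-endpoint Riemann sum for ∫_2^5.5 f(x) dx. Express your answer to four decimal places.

8.7732

Subinterval widths: 0.5, 0.5, 0.25, 1.75, 0.5.
Left endpoints: 2, 2.5, 3, 3.25, 5.
f(2) ≈ 2.0000, f(2.5) ≈ 2.2361, f(3) ≈ 2.4495, f(3.25) ≈ 2.5495, f(5) ≈ 3.1623.
Sum = Σ Δx_i · f(x_i).
Sum ≈ 8.7732.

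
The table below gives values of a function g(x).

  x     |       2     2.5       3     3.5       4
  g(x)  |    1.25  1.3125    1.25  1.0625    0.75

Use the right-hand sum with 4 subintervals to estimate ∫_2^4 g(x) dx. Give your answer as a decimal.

2.1875

Δx = 0.5.
Sum = 0.5·[1.3125 + 1.25 + 1.0625 + 0.75] = 2.1875.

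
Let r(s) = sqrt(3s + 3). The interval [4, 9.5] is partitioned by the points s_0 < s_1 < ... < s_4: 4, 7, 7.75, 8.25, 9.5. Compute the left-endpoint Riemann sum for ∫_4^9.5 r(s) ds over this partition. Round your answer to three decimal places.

Subinterval widths: 3, 0.75, 0.5, 1.25.
Left endpoints: 4, 7, 7.75, 8.25.
r(4) ≈ 3.873, r(7) ≈ 4.899, r(7.75) ≈ 5.123, r(8.25) ≈ 5.268.
Sum = Σ Δs_i · r(s_i).
Sum ≈ 24.440.

24.440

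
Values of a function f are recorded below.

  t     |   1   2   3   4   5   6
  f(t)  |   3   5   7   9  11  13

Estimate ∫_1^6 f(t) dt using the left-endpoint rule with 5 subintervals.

Δt = 1.
Sum = 1·[3 + 5 + 7 + 9 + 11] = 35.

35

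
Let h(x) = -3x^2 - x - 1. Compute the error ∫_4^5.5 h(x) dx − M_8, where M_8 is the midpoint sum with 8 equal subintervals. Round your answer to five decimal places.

-0.01318

Exact integral: ∫_4^5.5 h(x) dx = -111.
M_8 ≈ -110.9868164.
Error ≈ -111 − (-110.9868164) ≈ -0.01318.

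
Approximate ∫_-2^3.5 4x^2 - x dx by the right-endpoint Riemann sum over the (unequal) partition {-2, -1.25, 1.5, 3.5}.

Subinterval widths: 0.75, 2.75, 2.
Right endpoints: -1.25, 1.5, 3.5.
f(-1.25) = 7.5, f(1.5) = 7.5, f(3.5) = 45.5.
Sum = Σ Δx_i · f(x_i).
Sum = 117.25.

117.25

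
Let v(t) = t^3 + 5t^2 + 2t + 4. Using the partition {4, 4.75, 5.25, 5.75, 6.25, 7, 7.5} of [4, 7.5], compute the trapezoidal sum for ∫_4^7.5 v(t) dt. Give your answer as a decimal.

1382.6484375

Subinterval widths: 0.75, 0.5, 0.5, 0.5, 0.75, 0.5.
v(4) = 156, v(4.75) = 233.484375, v(5.25) = 297.015625, v(5.75) = 370.921875, v(6.25) = 455.953125, v(7) = 606, v(7.5) = 722.125.
On each subinterval the trapezoid contributes (Δt_i/2)·[v(t_{i-1}) + v(t_i)].
Sum = 1382.6484375.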